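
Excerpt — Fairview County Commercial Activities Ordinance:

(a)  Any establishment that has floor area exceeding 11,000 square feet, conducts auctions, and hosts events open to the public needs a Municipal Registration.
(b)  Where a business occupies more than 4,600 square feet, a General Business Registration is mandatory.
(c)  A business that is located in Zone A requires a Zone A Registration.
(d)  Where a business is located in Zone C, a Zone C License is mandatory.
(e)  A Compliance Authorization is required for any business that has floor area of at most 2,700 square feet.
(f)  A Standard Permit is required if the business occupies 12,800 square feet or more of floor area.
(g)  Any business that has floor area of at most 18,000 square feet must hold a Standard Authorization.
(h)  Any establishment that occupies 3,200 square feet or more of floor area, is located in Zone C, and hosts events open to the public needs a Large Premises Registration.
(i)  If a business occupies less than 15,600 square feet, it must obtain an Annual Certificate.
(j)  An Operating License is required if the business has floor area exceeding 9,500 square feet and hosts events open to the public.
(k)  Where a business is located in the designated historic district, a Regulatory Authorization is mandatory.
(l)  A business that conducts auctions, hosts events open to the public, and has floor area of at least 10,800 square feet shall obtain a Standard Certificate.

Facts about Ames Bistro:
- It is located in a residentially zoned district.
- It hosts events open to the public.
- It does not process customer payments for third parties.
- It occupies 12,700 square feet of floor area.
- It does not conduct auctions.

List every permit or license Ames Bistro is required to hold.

Annual Certificate, General Business Registration, Operating License, Standard Authorization

(a) floor area 12,700 square feet > 11,000 square feet; does not conduct auctions; hosts events open to the public → Municipal Registration not required.
(b) floor area 12,700 square feet > 4,600 square feet → General Business Registration required.
(c) is located in a residentially zoned district (not: is located in Zone A) → Zone A Registration not required.
(d) is located in a residentially zoned district (not: is located in Zone C) → Zone C License not required.
(e) floor area 12,700 square feet > 2,700 square feet → Compliance Authorization not required.
(f) floor area 12,700 square feet < 12,800 square feet → Standard Permit not required.
(g) floor area 12,700 square feet ≤ 18,000 square feet → Standard Authorization required.
(h) floor area 12,700 square feet ≥ 3,200 square feet; is located in a residentially zoned district (not: is located in Zone C); hosts events open to the public → Large Premises Registration not required.
(i) floor area 12,700 square feet < 15,600 square feet → Annual Certificate required.
(j) floor area 12,700 square feet > 9,500 square feet; hosts events open to the public → Operating License required.
(k) is located in a residentially zoned district (not: is located in the designated historic district) → Regulatory Authorization not required.
(l) does not conduct auctions; hosts events open to the public; floor area 12,700 square feet ≥ 10,800 square feet → Standard Certificate not required.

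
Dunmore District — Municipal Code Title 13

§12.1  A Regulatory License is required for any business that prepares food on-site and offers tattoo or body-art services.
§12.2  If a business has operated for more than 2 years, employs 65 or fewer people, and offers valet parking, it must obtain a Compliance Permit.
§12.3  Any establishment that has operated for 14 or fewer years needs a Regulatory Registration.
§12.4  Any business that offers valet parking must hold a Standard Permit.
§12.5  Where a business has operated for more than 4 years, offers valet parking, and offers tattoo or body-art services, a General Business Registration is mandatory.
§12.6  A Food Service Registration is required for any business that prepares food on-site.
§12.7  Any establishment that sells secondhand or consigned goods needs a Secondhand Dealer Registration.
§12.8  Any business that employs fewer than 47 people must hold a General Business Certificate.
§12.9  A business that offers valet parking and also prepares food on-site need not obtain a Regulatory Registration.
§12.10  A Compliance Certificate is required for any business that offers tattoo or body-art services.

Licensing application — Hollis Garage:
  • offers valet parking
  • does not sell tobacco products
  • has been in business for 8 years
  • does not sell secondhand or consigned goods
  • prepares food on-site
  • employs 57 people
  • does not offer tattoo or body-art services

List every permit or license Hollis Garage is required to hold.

Compliance Permit, Food Service Registration, Standard Permit

§12.1 prepares food on-site; does not offer tattoo or body-art services → Regulatory License not required.
§12.2 years in business 8 > 2; employees 57 ≤ 65; offers valet parking → Compliance Permit required.
§12.3 years in business 8 ≤ 14 → Regulatory Registration required.
§12.4 offers valet parking → Standard Permit required.
§12.5 years in business 8 > 4; offers valet parking; does not offer tattoo or body-art services → General Business Registration not required.
§12.6 prepares food on-site → Food Service Registration required.
§12.7 does not sell secondhand or consigned goods → Secondhand Dealer Registration not required.
§12.8 employees 57 ≥ 47 → General Business Certificate not required.
§12.9 offers valet parking; prepares food on-site → exempt from Regulatory Registration.
§12.10 does not offer tattoo or body-art services → Compliance Certificate not required.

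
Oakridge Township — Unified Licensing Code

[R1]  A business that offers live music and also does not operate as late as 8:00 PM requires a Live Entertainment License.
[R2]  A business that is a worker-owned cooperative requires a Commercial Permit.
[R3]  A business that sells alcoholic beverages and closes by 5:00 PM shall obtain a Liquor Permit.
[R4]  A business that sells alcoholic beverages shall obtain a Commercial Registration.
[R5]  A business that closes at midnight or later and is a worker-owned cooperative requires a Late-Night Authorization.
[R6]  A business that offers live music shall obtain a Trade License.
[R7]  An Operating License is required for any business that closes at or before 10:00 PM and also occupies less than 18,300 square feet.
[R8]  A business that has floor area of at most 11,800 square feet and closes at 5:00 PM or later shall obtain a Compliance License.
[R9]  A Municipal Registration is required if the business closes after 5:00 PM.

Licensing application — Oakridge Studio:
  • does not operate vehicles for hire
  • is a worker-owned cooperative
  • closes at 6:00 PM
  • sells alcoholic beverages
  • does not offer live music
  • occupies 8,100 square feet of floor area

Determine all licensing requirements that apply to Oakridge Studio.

Commercial Permit, Commercial Registration, Compliance License, Municipal Registration, Operating License

[R1] does not offer live music; closes 6:00 PM, at/before 8:00 PM → Live Entertainment License not required.
[R2] is a worker-owned cooperative → Commercial Permit required.
[R3] sells alcoholic beverages; closes 6:00 PM, after 5:00 PM → Liquor Permit not required.
[R4] sells alcoholic beverages → Commercial Registration required.
[R5] closes 6:00 PM, at/before midnight; is a worker-owned cooperative → Late-Night Authorization not required.
[R6] does not offer live music → Trade License not required.
[R7] closes 6:00 PM, at/before 10:00 PM; floor area 8,100 square feet < 18,300 square feet → Operating License required.
[R8] floor area 8,100 square feet ≤ 11,800 square feet; closes 6:00 PM, after 5:00 PM → Compliance License required.
[R9] closes 6:00 PM, after 5:00 PM → Municipal Registration required.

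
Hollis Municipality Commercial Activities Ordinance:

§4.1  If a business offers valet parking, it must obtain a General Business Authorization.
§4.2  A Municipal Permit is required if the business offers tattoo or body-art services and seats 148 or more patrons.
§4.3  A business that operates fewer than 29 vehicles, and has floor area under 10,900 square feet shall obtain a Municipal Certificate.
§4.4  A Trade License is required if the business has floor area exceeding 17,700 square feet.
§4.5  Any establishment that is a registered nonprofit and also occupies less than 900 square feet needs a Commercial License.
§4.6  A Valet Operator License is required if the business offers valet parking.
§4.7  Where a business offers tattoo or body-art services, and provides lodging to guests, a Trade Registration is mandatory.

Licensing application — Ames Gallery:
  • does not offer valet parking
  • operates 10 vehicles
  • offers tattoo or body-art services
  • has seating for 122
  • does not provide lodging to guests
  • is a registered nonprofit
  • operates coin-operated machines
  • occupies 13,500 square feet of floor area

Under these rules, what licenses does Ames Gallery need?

§4.1 does not offer valet parking → General Business Authorization not required.
§4.2 offers tattoo or body-art services; seating 122 < 148 → Municipal Permit not required.
§4.3 vehicles 10 < 29; floor area 13,500 square feet ≥ 10,900 square feet → Municipal Certificate not required.
§4.4 floor area 13,500 square feet ≤ 17,700 square feet → Trade License not required.
§4.5 is a registered nonprofit; floor area 13,500 square feet ≥ 900 square feet → Commercial License not required.
§4.6 does not offer valet parking → Valet Operator License not required.
§4.7 offers tattoo or body-art services; does not provide lodging to guests → Trade Registration not required.

None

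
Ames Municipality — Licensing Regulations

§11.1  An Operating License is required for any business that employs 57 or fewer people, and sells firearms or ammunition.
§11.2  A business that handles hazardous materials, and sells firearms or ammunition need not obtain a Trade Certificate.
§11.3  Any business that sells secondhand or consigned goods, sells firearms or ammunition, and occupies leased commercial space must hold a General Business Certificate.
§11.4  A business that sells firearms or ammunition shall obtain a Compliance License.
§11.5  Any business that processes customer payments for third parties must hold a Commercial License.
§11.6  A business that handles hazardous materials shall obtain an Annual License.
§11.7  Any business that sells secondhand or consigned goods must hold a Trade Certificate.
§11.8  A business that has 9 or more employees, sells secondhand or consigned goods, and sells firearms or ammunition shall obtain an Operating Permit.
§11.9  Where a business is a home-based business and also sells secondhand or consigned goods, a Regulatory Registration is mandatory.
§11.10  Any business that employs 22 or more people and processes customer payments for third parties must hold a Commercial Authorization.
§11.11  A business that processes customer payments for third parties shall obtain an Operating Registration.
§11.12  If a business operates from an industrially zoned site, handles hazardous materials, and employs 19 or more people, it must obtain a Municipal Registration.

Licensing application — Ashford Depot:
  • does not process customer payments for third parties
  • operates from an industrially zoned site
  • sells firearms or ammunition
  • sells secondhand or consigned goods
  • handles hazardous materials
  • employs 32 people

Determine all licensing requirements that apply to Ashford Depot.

Annual License, Compliance License, Municipal Registration, Operating License, Operating Permit

§11.1 employees 32 ≤ 57; sells firearms or ammunition → Operating License required.
§11.2 handles hazardous materials; sells firearms or ammunition → exempt from Trade Certificate.
§11.3 sells secondhand or consigned goods; sells firearms or ammunition; operates from an industrially zoned site (not: occupies leased commercial space) → General Business Certificate not required.
§11.4 sells firearms or ammunition → Compliance License required.
§11.5 does not process customer payments for third parties → Commercial License not required.
§11.6 handles hazardous materials → Annual License required.
§11.7 sells secondhand or consigned goods → Trade Certificate required.
§11.8 employees 32 ≥ 9; sells secondhand or consigned goods; sells firearms or ammunition → Operating Permit required.
§11.9 operates from an industrially zoned site (not: is a home-based business); sells secondhand or consigned goods → Regulatory Registration not required.
§11.10 employees 32 ≥ 22; does not process customer payments for third parties → Commercial Authorization not required.
§11.11 does not process customer payments for third parties → Operating Registration not required.
§11.12 operates from an industrially zoned site; handles hazardous materials; employees 32 ≥ 19 → Municipal Registration required.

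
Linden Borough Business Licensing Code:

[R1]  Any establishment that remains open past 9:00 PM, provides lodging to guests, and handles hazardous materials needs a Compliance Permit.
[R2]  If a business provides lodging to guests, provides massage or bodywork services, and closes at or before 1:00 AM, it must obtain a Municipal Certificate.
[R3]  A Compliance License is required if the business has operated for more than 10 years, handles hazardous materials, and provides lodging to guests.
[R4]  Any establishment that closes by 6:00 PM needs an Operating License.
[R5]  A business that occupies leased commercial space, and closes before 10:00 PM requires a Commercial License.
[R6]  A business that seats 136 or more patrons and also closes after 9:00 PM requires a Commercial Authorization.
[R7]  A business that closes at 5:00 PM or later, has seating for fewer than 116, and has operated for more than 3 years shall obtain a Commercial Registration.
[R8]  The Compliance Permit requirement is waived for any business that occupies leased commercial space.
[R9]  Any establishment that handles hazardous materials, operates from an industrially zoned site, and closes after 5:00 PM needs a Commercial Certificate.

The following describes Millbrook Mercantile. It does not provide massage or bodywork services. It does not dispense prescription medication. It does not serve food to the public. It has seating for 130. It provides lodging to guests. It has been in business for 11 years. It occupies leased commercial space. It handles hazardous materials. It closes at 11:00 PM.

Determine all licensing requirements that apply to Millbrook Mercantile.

Compliance License

[R1] closes 11:00 PM, after 9:00 PM; provides lodging to guests; handles hazardous materials → Compliance Permit required.
[R2] provides lodging to guests; does not provide massage or bodywork services; closes 11:00 PM, at/before 1:00 AM → Municipal Certificate not required.
[R3] years in business 11 > 10; handles hazardous materials; provides lodging to guests → Compliance License required.
[R4] closes 11:00 PM, after 6:00 PM → Operating License not required.
[R5] occupies leased commercial space; closes 11:00 PM, after 10:00 PM → Commercial License not required.
[R6] seating 130 < 136; closes 11:00 PM, after 9:00 PM → Commercial Authorization not required.
[R7] closes 11:00 PM, after 5:00 PM; seating 130 ≥ 116; years in business 11 > 3 → Commercial Registration not required.
[R8] occupies leased commercial space → exempt from Compliance Permit.
[R9] handles hazardous materials; occupies leased commercial space (not: operates from an industrially zoned site); closes 11:00 PM, after 5:00 PM → Commercial Certificate not required.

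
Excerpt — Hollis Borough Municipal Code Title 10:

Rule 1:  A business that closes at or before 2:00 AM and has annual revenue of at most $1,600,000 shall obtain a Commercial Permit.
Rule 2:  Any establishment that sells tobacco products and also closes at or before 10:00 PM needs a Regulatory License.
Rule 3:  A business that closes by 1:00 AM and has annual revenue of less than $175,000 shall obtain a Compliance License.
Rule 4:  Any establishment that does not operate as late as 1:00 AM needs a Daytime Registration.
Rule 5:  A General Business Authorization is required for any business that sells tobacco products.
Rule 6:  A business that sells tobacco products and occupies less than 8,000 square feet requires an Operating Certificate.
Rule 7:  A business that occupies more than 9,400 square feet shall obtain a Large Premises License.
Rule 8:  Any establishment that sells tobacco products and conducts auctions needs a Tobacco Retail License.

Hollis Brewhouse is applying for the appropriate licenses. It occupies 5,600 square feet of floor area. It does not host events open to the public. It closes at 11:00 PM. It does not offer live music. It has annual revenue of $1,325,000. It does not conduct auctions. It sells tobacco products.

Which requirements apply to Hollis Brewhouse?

Rule 1: closes 11:00 PM, at/before 2:00 AM; revenue $1,325,000 ≤ $1,600,000 → Commercial Permit required.
Rule 2: sells tobacco products; closes 11:00 PM, after 10:00 PM → Regulatory License not required.
Rule 3: closes 11:00 PM, at/before 1:00 AM; revenue $1,325,000 ≥ $175,000 → Compliance License not required.
Rule 4: closes 11:00 PM, at/before 1:00 AM → Daytime Registration required.
Rule 5: sells tobacco products → General Business Authorization required.
Rule 6: sells tobacco products; floor area 5,600 square feet < 8,000 square feet → Operating Certificate required.
Rule 7: floor area 5,600 square feet ≤ 9,400 square feet → Large Premises License not required.
Rule 8: sells tobacco products; does not conduct auctions → Tobacco Retail License not required.

Commercial Permit, Daytime Registration, General Business Authorization, Operating Certificate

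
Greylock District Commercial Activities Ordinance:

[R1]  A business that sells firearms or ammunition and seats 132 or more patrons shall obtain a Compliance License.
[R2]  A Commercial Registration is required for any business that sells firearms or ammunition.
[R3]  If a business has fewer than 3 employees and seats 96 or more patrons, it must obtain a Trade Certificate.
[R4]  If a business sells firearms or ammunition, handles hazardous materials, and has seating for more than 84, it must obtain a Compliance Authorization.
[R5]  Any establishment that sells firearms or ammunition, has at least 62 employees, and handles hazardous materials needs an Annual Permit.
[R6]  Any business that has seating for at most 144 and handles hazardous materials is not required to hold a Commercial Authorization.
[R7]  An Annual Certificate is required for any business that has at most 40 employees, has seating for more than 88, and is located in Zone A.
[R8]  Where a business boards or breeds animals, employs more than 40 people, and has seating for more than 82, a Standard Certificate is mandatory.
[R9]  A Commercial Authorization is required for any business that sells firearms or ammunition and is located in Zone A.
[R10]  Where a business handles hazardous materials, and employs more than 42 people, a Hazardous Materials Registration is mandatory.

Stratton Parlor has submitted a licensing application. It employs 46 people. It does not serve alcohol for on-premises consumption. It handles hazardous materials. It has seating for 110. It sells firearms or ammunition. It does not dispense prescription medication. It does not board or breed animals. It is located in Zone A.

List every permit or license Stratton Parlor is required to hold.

[R1] sells firearms or ammunition; seating 110 < 132 → Compliance License not required.
[R2] sells firearms or ammunition → Commercial Registration required.
[R3] employees 46 ≥ 3; seating 110 ≥ 96 → Trade Certificate not required.
[R4] sells firearms or ammunition; handles hazardous materials; seating 110 > 84 → Compliance Authorization required.
[R5] sells firearms or ammunition; employees 46 < 62; handles hazardous materials → Annual Permit not required.
[R6] seating 110 ≤ 144; handles hazardous materials → exempt from Commercial Authorization.
[R7] employees 46 > 40; seating 110 > 88; is located in Zone A → Annual Certificate not required.
[R8] does not board or breed animals; employees 46 > 40; seating 110 > 82 → Standard Certificate not required.
[R9] sells firearms or ammunition; is located in Zone A → Commercial Authorization required.
[R10] handles hazardous materials; employees 46 > 42 → Hazardous Materials Registration required.

Commercial Registration, Compliance Authorization, Hazardous Materials Registration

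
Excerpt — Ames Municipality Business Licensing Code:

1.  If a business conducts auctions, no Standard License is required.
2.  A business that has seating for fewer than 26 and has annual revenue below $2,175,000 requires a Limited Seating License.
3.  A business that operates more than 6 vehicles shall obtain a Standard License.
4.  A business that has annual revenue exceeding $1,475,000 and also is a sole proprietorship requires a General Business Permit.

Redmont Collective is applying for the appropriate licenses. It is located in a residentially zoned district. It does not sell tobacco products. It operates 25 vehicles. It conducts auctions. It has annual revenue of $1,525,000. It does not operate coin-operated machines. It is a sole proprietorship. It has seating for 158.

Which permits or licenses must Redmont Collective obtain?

General Business Permit

1. conducts auctions → exempt from Standard License.
2. seating 158 ≥ 26; revenue $1,525,000 < $2,175,000 → Limited Seating License not required.
3. vehicles 25 > 6 → Standard License required.
4. revenue $1,525,000 > $1,475,000; is a sole proprietorship → General Business Permit required.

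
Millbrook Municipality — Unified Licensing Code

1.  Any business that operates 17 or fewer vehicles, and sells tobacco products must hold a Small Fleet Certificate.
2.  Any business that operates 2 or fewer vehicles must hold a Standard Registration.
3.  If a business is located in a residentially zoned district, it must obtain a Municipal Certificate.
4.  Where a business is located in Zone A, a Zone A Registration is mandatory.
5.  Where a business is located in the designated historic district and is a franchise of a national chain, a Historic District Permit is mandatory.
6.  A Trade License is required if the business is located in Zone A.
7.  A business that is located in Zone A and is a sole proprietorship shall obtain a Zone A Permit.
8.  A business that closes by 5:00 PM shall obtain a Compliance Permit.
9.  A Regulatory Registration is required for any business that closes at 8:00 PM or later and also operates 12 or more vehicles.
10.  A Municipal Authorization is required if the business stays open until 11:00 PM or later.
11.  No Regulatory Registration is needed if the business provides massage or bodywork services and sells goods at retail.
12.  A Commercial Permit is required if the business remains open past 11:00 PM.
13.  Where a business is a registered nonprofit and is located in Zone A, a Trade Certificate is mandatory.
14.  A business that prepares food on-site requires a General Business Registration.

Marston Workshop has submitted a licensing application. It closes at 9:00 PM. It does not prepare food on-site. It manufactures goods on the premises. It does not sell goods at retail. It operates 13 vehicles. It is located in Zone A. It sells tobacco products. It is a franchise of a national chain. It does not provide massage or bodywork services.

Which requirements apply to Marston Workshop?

1. vehicles 13 ≤ 17; sells tobacco products → Small Fleet Certificate required.
2. vehicles 13 > 2 → Standard Registration not required.
3. is located in Zone A (not: is located in a residentially zoned district) → Municipal Certificate not required.
4. is located in Zone A → Zone A Registration required.
5. is located in Zone A (not: is located in the designated historic district); is a franchise of a national chain → Historic District Permit not required.
6. is located in Zone A → Trade License required.
7. is located in Zone A; is a franchise of a national chain (not: is a sole proprietorship) → Zone A Permit not required.
8. closes 9:00 PM, after 5:00 PM → Compliance Permit not required.
9. closes 9:00 PM, after 8:00 PM; vehicles 13 ≥ 12 → Regulatory Registration required.
10. closes 9:00 PM, at/before 11:00 PM → Municipal Authorization not required.
11. does not provide massage or bodywork services; does not sell goods at retail → Regulatory Registration exemption does not apply.
12. closes 9:00 PM, at/before 11:00 PM → Commercial Permit not required.
13. is a franchise of a national chain (not: is a registered nonprofit); is located in Zone A → Trade Certificate not required.
14. does not prepare food on-site → General Business Registration not required.

Regulatory Registration, Small Fleet Certificate, Trade License, Zone A Registration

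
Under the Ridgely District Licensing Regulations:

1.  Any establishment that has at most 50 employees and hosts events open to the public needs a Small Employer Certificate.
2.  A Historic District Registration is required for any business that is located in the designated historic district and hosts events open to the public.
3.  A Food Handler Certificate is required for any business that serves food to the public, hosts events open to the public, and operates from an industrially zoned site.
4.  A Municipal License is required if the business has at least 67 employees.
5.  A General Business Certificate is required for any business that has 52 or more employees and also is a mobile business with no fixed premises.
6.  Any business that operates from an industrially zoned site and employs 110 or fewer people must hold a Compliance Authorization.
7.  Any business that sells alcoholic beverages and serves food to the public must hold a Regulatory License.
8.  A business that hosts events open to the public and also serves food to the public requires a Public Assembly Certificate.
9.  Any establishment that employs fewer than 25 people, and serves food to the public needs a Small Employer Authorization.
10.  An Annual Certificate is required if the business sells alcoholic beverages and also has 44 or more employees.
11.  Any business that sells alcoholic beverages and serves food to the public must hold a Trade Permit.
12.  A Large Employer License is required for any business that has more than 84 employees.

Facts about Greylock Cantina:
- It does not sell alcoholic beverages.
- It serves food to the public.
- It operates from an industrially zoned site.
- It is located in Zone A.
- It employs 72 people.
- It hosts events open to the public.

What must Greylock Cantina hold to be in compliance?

1. employees 72 > 50; hosts events open to the public → Small Employer Certificate not required.
2. is located in Zone A (not: is located in the designated historic district); hosts events open to the public → Historic District Registration not required.
3. serves food to the public; hosts events open to the public; operates from an industrially zoned site → Food Handler Certificate required.
4. employees 72 ≥ 67 → Municipal License required.
5. employees 72 ≥ 52; operates from an industrially zoned site (not: is a mobile business with no fixed premises) → General Business Certificate not required.
6. operates from an industrially zoned site; employees 72 ≤ 110 → Compliance Authorization required.
7. does not sell alcoholic beverages; serves food to the public → Regulatory License not required.
8. hosts events open to the public; serves food to the public → Public Assembly Certificate required.
9. employees 72 ≥ 25; serves food to the public → Small Employer Authorization not required.
10. does not sell alcoholic beverages; employees 72 ≥ 44 → Annual Certificate not required.
11. does not sell alcoholic beverages; serves food to the public → Trade Permit not required.
12. employees 72 ≤ 84 → Large Employer License not required.

Compliance Authorization, Food Handler Certificate, Municipal License, Public Assembly Certificate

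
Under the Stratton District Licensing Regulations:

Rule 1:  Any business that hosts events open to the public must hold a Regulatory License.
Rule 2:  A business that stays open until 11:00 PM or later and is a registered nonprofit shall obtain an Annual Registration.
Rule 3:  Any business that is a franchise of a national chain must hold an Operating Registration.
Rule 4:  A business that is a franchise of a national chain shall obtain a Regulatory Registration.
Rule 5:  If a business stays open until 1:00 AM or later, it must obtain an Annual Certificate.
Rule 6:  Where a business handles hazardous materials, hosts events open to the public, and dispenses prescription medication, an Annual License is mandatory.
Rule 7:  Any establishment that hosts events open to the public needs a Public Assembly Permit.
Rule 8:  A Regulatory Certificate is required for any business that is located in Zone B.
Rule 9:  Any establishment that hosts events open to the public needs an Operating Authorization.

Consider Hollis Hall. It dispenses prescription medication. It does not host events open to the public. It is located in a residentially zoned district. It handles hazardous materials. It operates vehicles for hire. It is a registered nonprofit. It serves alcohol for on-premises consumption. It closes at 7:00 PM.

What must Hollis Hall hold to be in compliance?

None

Rule 1: does not host events open to the public → Regulatory License not required.
Rule 2: closes 7:00 PM, at/before 11:00 PM; is a registered nonprofit → Annual Registration not required.
Rule 3: is a registered nonprofit (not: is a franchise of a national chain) → Operating Registration not required.
Rule 4: is a registered nonprofit (not: is a franchise of a national chain) → Regulatory Registration not required.
Rule 5: closes 7:00 PM, at/before 1:00 AM → Annual Certificate not required.
Rule 6: handles hazardous materials; does not host events open to the public; dispenses prescription medication → Annual License not required.
Rule 7: does not host events open to the public → Public Assembly Permit not required.
Rule 8: is located in a residentially zoned district (not: is located in Zone B) → Regulatory Certificate not required.
Rule 9: does not host events open to the public → Operating Authorization not required.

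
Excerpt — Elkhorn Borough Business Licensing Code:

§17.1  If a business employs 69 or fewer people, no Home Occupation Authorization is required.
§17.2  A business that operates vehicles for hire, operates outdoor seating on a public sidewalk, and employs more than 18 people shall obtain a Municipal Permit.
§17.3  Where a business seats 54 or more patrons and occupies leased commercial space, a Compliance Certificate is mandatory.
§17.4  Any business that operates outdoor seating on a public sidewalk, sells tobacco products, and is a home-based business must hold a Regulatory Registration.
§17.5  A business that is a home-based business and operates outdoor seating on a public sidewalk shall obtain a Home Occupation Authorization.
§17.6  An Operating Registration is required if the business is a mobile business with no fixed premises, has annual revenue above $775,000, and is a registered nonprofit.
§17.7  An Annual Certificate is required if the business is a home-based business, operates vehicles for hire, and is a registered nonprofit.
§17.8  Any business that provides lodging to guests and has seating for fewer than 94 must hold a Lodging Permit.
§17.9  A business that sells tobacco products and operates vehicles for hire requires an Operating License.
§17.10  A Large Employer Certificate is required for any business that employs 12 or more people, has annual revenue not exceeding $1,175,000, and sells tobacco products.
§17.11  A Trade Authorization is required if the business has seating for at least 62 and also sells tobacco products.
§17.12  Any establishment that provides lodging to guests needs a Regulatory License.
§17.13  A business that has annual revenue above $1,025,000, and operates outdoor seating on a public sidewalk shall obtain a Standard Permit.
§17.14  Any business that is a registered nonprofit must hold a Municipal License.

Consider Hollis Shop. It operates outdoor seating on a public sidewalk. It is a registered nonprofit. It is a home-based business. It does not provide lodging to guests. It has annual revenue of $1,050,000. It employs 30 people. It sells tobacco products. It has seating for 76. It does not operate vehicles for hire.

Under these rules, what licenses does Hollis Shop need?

Large Employer Certificate, Municipal License, Regulatory Registration, Standard Permit, Trade Authorization

§17.1 employees 30 ≤ 69 → exempt from Home Occupation Authorization.
§17.2 does not operate vehicles for hire; operates outdoor seating on a public sidewalk; employees 30 > 18 → Municipal Permit not required.
§17.3 seating 76 ≥ 54; is a home-based business (not: occupies leased commercial space) → Compliance Certificate not required.
§17.4 operates outdoor seating on a public sidewalk; sells tobacco products; is a home-based business → Regulatory Registration required.
§17.5 is a home-based business; operates outdoor seating on a public sidewalk → Home Occupation Authorization required.
§17.6 is a home-based business (not: is a mobile business with no fixed premises); revenue $1,050,000 > $775,000; is a registered nonprofit → Operating Registration not required.
§17.7 is a home-based business; does not operate vehicles for hire; is a registered nonprofit → Annual Certificate not required.
§17.8 does not provide lodging to guests; seating 76 < 94 → Lodging Permit not required.
§17.9 sells tobacco products; does not operate vehicles for hire → Operating License not required.
§17.10 employees 30 ≥ 12; revenue $1,050,000 ≤ $1,175,000; sells tobacco products → Large Employer Certificate required.
§17.11 seating 76 ≥ 62; sells tobacco products → Trade Authorization required.
§17.12 does not provide lodging to guests → Regulatory License not required.
§17.13 revenue $1,050,000 > $1,025,000; operates outdoor seating on a public sidewalk → Standard Permit required.
§17.14 is a registered nonprofit → Municipal License required.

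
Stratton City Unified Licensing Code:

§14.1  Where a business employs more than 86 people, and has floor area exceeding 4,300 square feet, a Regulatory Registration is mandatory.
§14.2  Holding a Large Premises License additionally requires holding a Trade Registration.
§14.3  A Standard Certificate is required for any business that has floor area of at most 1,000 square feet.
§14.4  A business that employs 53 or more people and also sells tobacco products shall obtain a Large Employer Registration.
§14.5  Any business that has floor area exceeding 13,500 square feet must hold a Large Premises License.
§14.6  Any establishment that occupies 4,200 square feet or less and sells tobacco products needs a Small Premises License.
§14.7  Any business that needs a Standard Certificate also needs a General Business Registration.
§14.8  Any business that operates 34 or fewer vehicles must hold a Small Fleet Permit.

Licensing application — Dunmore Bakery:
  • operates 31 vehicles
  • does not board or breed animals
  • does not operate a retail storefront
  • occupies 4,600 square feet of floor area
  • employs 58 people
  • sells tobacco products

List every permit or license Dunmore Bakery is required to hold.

Large Employer Registration, Small Fleet Permit

§14.1 employees 58 ≤ 86; floor area 4,600 square feet > 4,300 square feet → Regulatory Registration not required.
§14.2 Large Premises License is not required → no effect.
§14.3 floor area 4,600 square feet > 1,000 square feet → Standard Certificate not required.
§14.4 employees 58 ≥ 53; sells tobacco products → Large Employer Registration required.
§14.5 floor area 4,600 square feet ≤ 13,500 square feet → Large Premises License not required.
§14.6 floor area 4,600 square feet > 4,200 square feet; sells tobacco products → Small Premises License not required.
§14.7 Standard Certificate is not required → no effect.
§14.8 vehicles 31 ≤ 34 → Small Fleet Permit required.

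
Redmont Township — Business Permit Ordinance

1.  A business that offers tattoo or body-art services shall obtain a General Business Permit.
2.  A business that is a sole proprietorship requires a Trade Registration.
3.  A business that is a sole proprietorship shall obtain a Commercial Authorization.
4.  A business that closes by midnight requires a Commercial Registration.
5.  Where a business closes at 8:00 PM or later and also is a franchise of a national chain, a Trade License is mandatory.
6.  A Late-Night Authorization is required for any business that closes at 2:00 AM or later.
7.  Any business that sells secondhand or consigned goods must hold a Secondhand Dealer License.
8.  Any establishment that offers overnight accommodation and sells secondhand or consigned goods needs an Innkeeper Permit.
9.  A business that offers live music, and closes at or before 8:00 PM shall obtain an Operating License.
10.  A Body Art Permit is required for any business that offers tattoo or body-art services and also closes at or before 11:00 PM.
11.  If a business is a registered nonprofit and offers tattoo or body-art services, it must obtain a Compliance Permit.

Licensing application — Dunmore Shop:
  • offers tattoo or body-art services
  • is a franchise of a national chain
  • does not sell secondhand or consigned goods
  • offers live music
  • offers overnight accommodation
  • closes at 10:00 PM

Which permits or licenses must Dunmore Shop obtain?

1. offers tattoo or body-art services → General Business Permit required.
2. is a franchise of a national chain (not: is a sole proprietorship) → Trade Registration not required.
3. is a franchise of a national chain (not: is a sole proprietorship) → Commercial Authorization not required.
4. closes 10:00 PM, at/before midnight → Commercial Registration required.
5. closes 10:00 PM, after 8:00 PM; is a franchise of a national chain → Trade License required.
6. closes 10:00 PM, at/before 2:00 AM → Late-Night Authorization not required.
7. does not sell secondhand or consigned goods → Secondhand Dealer License not required.
8. offers overnight accommodation; does not sell secondhand or consigned goods → Innkeeper Permit not required.
9. offers live music; closes 10:00 PM, after 8:00 PM → Operating License not required.
10. offers tattoo or body-art services; closes 10:00 PM, at/before 11:00 PM → Body Art Permit required.
11. is a franchise of a national chain (not: is a registered nonprofit); offers tattoo or body-art services → Compliance Permit not required.

Body Art Permit, Commercial Registration, General Business Permit, Trade License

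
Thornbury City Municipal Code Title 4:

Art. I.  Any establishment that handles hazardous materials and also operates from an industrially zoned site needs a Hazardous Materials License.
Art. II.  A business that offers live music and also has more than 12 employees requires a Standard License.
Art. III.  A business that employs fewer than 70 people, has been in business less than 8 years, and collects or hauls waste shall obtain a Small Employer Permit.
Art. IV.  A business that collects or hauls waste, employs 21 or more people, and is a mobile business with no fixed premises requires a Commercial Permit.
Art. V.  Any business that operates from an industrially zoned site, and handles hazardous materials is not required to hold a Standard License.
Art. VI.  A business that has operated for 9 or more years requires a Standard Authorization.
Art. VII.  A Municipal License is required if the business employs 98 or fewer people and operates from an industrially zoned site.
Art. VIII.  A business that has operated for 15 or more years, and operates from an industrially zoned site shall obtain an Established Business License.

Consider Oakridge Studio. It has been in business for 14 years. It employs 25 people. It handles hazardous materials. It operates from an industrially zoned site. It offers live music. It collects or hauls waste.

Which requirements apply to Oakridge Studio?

Art. I. handles hazardous materials; operates from an industrially zoned site → Hazardous Materials License required.
Art. II. offers live music; employees 25 > 12 → Standard License required.
Art. III. employees 25 < 70; years in business 14 ≥ 8; collects or hauls waste → Small Employer Permit not required.
Art. IV. collects or hauls waste; employees 25 ≥ 21; operates from an industrially zoned site (not: is a mobile business with no fixed premises) → Commercial Permit not required.
Art. V. operates from an industrially zoned site; handles hazardous materials → exempt from Standard License.
Art. VI. years in business 14 ≥ 9 → Standard Authorization required.
Art. VII. employees 25 ≤ 98; operates from an industrially zoned site → Municipal License required.
Art. VIII. years in business 14 < 15; operates from an industrially zoned site → Established Business License not required.

Hazardous Materials License, Municipal License, Standard Authorization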